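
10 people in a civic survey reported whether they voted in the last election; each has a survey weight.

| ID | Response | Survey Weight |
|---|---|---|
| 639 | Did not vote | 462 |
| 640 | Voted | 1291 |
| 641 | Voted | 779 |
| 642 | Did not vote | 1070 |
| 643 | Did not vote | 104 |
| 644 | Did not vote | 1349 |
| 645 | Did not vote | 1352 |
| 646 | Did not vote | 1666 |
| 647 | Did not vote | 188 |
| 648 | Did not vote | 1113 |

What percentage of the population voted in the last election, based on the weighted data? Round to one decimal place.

Sum of weights for 'Voted' = 1291 + 779 = 2070
Total weight = 462 + 1291 + 779 + 1070 + 104 + 1349 + 1352 + 1666 + 188 + 1113 = 9374
Weighted proportion = 2070 / 9374 = 0.22082355 → 22.082355%

22.1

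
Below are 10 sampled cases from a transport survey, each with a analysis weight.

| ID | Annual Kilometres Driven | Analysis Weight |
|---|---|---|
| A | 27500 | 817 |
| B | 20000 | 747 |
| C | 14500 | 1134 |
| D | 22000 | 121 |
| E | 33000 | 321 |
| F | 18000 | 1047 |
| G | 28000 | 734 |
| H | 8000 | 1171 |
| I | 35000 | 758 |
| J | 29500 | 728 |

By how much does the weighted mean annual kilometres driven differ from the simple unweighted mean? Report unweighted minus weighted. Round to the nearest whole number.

1925

Unweighted sum = 27500 + 20000 + 14500 + 22000 + 33000 + 18000 + 28000 + 8000 + 35000 + 29500 = 235500
Unweighted mean = 235500 / 10 = 23550
Weighted sum = 27500×817 + 20000×747 + 14500×1134 + 22000×121 + 33000×321 + 18000×1047 + 28000×734 + 8000×1171 + 35000×758 + 29500×728
  = 22467500 + 14940000 + 16443000 + 2662000 + 10593000 + 18846000 + 20552000 + 9368000 + 26530000 + 21476000 = 163877500
Sum of weights = 7578
Weighted mean = 163877500 / 7578 = 21625.429
Difference (unweighted minus weighted) = 1924.5711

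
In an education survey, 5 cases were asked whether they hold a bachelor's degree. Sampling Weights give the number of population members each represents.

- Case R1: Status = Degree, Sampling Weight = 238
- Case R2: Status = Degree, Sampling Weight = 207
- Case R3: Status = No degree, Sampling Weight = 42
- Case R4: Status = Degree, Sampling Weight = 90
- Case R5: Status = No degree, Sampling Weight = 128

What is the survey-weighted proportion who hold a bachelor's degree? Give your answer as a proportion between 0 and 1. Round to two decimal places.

0.76

Sum of weights for 'Degree' = 238 + 207 + 90 = 535
Total weight = 238 + 207 + 42 + 90 + 128 = 705
Weighted proportion = 535 / 705 = 0.75886525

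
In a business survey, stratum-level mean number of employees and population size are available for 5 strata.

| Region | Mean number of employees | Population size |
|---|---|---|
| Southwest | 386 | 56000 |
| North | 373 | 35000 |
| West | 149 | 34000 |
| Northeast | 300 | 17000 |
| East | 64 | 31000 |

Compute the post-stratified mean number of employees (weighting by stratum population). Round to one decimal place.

Σ Nₕ·x̄ₕ = 386×56000 + 373×35000 + 149×34000 + 300×17000 + 64×31000
  = 46821000
Σ Nₕ = 173000
Overall mean = 46821000 / 173000 = 270.64162

270.6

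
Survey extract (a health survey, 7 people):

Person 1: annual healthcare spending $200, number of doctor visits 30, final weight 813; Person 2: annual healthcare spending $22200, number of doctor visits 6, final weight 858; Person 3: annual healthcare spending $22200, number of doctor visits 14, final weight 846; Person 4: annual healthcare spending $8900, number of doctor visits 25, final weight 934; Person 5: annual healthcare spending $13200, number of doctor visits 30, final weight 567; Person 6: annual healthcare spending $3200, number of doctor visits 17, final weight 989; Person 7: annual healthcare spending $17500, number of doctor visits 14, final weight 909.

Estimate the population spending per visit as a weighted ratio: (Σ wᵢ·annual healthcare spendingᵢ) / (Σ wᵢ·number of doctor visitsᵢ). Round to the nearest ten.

650

Σ wᵢ·y = 72860700
Σ wᵢ·x = 30×813 + 6×858 + 14×846 + 25×934 + 30×567 + 17×989 + 14×909
  = 111281
Ratio = 72860700 / 111281 = 654.74519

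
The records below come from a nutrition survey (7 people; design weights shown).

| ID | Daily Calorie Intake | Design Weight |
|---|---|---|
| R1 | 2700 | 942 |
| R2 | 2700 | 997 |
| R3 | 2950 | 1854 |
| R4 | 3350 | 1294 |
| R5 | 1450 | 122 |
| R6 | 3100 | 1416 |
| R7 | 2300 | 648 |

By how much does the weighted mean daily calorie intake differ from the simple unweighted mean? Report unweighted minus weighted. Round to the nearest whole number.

-251

Unweighted sum = 2700 + 2700 + 2950 + 3350 + 1450 + 3100 + 2300 = 18550
Unweighted mean = 18550 / 7 = 2650
Weighted sum = 2700×942 + 2700×997 + 2950×1854 + 3350×1294 + 1450×122 + 3100×1416 + 2300×648
  = 2543400 + 2691900 + 5469300 + 4334900 + 176900 + 4389600 + 1490400 = 21096400
Sum of weights = 942 + 997 + 1854 + 1294 + 122 + 1416 + 648 = 7273
Weighted mean = 21096400 / 7273 = 2900.6462
Difference (unweighted minus weighted) = -250.64623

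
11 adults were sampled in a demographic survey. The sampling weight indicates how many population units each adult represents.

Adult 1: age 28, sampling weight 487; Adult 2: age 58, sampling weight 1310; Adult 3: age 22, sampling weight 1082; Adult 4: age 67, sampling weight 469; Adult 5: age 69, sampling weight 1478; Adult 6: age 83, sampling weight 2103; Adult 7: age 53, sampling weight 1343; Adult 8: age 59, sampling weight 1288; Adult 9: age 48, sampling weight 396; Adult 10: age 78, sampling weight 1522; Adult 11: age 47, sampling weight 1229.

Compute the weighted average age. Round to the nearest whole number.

Weighted sum = 28×487 + 58×1310 + 22×1082 + 67×469 + 69×1478 + 83×2103 + 53×1343 + 59×1288 + 48×396 + 78×1522 + 47×1229
  = 13636 + 75980 + 23804 + 31423 + 101982 + 174549 + 71179 + 75992 + 19008 + 118716 + 57763 = 764032
Sum of weights = 487 + 1310 + 1082 + 469 + 1478 + 2103 + 1343 + 1288 + 396 + 1522 + 1229 = 12707
Weighted mean = 764032 / 12707 = 60.126859

60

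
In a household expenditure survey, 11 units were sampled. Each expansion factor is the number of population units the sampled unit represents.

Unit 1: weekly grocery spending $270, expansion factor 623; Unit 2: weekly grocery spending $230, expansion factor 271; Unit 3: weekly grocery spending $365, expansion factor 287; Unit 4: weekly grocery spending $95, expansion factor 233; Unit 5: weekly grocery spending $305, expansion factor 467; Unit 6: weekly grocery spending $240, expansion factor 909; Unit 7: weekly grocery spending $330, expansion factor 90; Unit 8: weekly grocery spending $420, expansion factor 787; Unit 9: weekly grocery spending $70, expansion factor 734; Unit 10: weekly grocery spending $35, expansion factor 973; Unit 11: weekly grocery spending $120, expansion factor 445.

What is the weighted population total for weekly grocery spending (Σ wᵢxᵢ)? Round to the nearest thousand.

Weighted total = 270×623 + 230×271 + 365×287 + 95×233 + 305×467 + 240×909 + 330×90 + 420×787 + 70×734 + 35×973 + 120×445
  = 168210 + 62330 + 104755 + 22135 + 142435 + 218160 + 29700 + 330540 + 51380 + 34055 + 53400 = 1217100

1217000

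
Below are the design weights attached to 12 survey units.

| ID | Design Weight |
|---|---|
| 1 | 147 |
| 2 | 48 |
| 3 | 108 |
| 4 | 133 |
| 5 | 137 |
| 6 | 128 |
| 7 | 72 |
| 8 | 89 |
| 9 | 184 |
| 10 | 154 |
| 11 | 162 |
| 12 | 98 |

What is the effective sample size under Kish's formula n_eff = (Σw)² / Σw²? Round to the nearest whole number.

11

Σ wᵢ = 147 + 48 + 108 + 133 + 137 + 128 + 72 + 89 + 184 + 154 + 162 + 98 = 1460
Σ wᵢ² = 194944
n_eff = 1460² / 194944 = 2131600 / 194944 = 10.934422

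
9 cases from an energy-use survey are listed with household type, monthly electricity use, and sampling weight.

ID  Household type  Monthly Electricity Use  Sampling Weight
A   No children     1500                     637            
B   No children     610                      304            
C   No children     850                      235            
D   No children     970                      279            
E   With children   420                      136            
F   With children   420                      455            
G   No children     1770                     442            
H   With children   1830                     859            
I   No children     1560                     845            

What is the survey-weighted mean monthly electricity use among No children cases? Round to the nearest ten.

No children rows: A, B, C, D, G, I
Weighted sum = 1500×637 + 610×304 + 850×235 + 970×279 + 1770×442 + 1560×845
  = 955500 + 185440 + 199750 + 270630 + 782340 + 1318200 = 3711860
Sum of weights = 637 + 304 + 235 + 279 + 442 + 845 = 2742
Weighted mean = 3711860 / 2742 = 1353.7053

1350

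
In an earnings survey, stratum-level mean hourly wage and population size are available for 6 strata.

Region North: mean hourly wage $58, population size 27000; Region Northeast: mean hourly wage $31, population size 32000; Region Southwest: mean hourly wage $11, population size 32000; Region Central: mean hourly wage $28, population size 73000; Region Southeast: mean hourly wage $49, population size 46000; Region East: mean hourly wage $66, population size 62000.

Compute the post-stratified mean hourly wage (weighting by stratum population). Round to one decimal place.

41.5

Σ Nₕ·x̄ₕ = 58×27000 + 31×32000 + 11×32000 + 28×73000 + 49×46000 + 66×62000
  = 1566000 + 992000 + 352000 + 2044000 + 2254000 + 4092000 = 11300000
Σ Nₕ = 27000 + 32000 + 32000 + 73000 + 46000 + 62000 = 272000
Overall mean = 11300000 / 272000 = 41.544118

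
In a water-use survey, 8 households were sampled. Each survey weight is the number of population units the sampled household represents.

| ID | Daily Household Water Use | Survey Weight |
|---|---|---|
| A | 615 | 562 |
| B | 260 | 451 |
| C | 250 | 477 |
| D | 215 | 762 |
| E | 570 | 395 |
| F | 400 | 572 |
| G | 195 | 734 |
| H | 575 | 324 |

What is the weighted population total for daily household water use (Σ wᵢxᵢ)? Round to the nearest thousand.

1529000

Weighted total = 615×562 + 260×451 + 250×477 + 215×762 + 570×395 + 400×572 + 195×734 + 575×324
  = 345630 + 117260 + 119250 + 163830 + 225150 + 228800 + 143130 + 186300 = 1529350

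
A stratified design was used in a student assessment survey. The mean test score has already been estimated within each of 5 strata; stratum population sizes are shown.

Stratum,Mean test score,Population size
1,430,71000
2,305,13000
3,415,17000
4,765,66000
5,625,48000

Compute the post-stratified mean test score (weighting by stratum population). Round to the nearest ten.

Σ Nₕ·x̄ₕ = 430×71000 + 305×13000 + 415×17000 + 765×66000 + 625×48000
  = 30530000 + 3965000 + 7055000 + 50490000 + 30000000 = 122040000
Σ Nₕ = 71000 + 13000 + 17000 + 66000 + 48000 = 215000
Overall mean = 122040000 / 215000 = 567.62791

570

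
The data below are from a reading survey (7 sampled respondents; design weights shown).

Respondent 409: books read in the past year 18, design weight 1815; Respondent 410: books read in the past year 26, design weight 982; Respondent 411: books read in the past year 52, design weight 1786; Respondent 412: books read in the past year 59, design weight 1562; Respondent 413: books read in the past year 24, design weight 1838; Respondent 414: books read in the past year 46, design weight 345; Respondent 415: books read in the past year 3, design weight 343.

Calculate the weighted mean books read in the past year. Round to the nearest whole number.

35

Weighted sum = 18×1815 + 26×982 + 52×1786 + 59×1562 + 24×1838 + 46×345 + 3×343
  = 304243
Sum of weights = 1815 + 982 + 1786 + 1562 + 1838 + 345 + 343 = 8671
Weighted mean = 304243 / 8671 = 35.087418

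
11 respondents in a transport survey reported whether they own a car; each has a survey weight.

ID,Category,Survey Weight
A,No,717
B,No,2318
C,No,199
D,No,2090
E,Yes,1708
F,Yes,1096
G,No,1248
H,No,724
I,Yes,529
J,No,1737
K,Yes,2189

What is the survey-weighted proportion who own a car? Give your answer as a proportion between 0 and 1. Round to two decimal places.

Sum of weights for 'Yes' = 1708 + 1096 + 529 + 2189 = 5522
Total weight = 717 + 2318 + 199 + 2090 + 1708 + 1096 + 1248 + 724 + 529 + 1737 + 2189 = 14555
Weighted proportion = 5522 / 14555 = 0.37938853

0.38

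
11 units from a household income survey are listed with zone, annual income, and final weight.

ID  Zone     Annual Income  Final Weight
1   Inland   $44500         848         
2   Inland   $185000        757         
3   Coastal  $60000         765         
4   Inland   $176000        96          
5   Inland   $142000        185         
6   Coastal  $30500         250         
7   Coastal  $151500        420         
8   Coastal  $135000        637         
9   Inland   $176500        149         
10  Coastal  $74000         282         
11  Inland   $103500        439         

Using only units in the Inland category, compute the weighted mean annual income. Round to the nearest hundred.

118300

Inland rows: 1, 2, 4, 5, 9, 11
Weighted sum = 292682000
Sum of weights = 848 + 757 + 96 + 185 + 149 + 439 = 2474
Weighted mean = 292682000 / 2474 = 118303.15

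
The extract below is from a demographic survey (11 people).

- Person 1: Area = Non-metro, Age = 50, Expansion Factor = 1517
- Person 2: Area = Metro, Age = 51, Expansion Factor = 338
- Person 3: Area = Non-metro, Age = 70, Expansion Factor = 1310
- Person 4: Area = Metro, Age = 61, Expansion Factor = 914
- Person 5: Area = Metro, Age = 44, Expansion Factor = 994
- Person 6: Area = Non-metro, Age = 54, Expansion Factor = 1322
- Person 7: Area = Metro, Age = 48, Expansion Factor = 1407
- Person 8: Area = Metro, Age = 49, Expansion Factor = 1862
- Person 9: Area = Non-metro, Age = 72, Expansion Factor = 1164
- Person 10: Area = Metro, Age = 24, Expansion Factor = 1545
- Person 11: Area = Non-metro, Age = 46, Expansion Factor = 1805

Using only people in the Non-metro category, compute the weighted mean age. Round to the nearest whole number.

Non-metro rows: 1, 3, 6, 9, 11
Weighted sum = 50×1517 + 70×1310 + 54×1322 + 72×1164 + 46×1805
  = 75850 + 91700 + 71388 + 83808 + 83030 = 405776
Sum of weights = 1517 + 1310 + 1322 + 1164 + 1805 = 7118
Weighted mean = 405776 / 7118 = 57.007024

57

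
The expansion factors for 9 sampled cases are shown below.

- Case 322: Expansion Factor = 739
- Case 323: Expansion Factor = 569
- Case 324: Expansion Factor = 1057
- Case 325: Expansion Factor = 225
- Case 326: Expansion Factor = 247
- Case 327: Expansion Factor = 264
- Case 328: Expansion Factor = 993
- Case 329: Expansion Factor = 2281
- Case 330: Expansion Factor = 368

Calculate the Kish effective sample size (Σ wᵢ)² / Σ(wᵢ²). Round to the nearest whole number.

5

Σ wᵢ = 739 + 569 + 1057 + 225 + 247 + 264 + 993 + 2281 + 368 = 6743
Σ wᵢ² = 546121 + 323761 + 1117249 + 50625 + 61009 + 69696 + 986049 + 5202961 + 135424 = 8492895
n_eff = 6743² / 8492895 = 45468049 / 8492895 = 5.3536573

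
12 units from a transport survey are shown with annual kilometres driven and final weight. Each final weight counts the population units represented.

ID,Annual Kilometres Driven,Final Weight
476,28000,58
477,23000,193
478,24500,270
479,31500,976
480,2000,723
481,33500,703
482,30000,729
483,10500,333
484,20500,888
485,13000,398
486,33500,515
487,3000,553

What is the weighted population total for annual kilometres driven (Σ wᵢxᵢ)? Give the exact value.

136074500

Weighted total = 28000×58 + 23000×193 + 24500×270 + 31500×976 + 2000×723 + 33500×703 + 30000×729 + 10500×333 + 20500×888 + 13000×398 + 33500×515 + 3000×553
  = 1624000 + 4439000 + 6615000 + 30744000 + 1446000 + 23550500 + 21870000 + 3496500 + 18204000 + 5174000 + 17252500 + 1659000 = 136074500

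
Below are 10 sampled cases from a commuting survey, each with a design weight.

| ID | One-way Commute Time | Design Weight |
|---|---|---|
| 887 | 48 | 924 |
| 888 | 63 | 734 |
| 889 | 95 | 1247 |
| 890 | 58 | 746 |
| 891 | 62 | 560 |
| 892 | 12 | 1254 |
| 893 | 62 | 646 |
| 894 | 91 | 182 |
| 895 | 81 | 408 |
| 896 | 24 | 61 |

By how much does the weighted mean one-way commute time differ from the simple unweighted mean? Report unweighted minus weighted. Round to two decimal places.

1.45

Unweighted sum = 48 + 63 + 95 + 58 + 62 + 12 + 62 + 91 + 81 + 24 = 596
Unweighted mean = 596 / 10 = 59.6
Weighted sum = 48×924 + 63×734 + 95×1247 + 58×746 + 62×560 + 12×1254 + 62×646 + 91×182 + 81×408 + 24×61
  = 44352 + 46242 + 118465 + 43268 + 34720 + 15048 + 40052 + 16562 + 33048 + 1464 = 393221
Sum of weights = 924 + 734 + 1247 + 746 + 560 + 1254 + 646 + 182 + 408 + 61 = 6762
Weighted mean = 393221 / 6762 = 58.151582
Difference (unweighted minus weighted) = 1.4484176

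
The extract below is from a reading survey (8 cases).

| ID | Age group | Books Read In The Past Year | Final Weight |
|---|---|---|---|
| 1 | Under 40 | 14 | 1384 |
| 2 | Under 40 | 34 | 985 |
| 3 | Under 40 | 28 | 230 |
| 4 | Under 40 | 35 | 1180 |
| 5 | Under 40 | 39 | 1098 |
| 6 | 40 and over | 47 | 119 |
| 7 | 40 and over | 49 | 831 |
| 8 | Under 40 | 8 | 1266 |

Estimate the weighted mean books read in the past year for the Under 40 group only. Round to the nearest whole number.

Under 40 rows: 1, 2, 3, 4, 5, 8
Weighted sum = 153556
Sum of weights = 1384 + 985 + 230 + 1180 + 1098 + 1266 = 6143
Weighted mean = 153556 / 6143 = 24.996907

25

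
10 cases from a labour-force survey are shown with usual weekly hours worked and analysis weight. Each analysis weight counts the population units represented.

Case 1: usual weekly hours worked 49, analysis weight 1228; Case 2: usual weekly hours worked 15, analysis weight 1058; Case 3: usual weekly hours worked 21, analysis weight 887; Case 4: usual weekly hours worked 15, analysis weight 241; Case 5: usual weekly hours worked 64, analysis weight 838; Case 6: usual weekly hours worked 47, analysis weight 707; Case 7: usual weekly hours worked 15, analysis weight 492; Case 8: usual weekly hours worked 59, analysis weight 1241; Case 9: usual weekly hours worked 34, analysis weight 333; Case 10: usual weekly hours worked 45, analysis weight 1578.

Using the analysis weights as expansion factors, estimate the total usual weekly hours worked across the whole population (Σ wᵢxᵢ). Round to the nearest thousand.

Weighted total = 49×1228 + 15×1058 + 21×887 + 15×241 + 64×838 + 47×707 + 15×492 + 59×1241 + 34×333 + 45×1578
  = 60172 + 15870 + 18627 + 3615 + 53632 + 33229 + 7380 + 73219 + 11322 + 71010 = 348076

348000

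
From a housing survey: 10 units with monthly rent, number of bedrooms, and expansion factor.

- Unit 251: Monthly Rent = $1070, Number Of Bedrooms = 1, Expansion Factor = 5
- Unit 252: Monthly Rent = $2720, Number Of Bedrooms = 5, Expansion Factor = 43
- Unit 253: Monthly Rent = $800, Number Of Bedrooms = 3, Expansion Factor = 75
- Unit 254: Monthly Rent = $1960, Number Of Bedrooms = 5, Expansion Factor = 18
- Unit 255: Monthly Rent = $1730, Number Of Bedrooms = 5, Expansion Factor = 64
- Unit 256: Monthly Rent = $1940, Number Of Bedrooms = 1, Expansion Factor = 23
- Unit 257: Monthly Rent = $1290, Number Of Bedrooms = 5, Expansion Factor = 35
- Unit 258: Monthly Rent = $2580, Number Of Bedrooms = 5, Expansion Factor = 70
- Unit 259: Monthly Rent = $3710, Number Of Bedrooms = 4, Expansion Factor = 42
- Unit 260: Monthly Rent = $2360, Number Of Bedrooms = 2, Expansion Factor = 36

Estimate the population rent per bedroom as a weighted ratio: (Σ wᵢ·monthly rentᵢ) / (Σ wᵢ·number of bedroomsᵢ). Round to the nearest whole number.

Σ wᵢ·y = 1070×5 + 2720×43 + 800×75 + 1960×18 + 1730×64 + 1940×23 + 1290×35 + 2580×70 + 3710×42 + 2360×36
  = 5350 + 116960 + 60000 + 35280 + 110720 + 44620 + 45150 + 180600 + 155820 + 84960 = 839460
Σ wᵢ·x = 1×5 + 5×43 + 3×75 + 5×18 + 5×64 + 1×23 + 5×35 + 5×70 + 4×42 + 2×36
  = 5 + 215 + 225 + 90 + 320 + 23 + 175 + 350 + 168 + 72 = 1643
Ratio = 839460 / 1643 = 510.93122

511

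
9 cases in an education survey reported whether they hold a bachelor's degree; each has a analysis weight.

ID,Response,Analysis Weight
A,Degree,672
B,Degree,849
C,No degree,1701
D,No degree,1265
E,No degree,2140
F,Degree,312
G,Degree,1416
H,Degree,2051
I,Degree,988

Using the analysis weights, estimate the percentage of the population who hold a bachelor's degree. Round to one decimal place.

Sum of weights for 'Degree' = 672 + 849 + 312 + 1416 + 2051 + 988 = 6288
Total weight = 672 + 849 + 1701 + 1265 + 2140 + 312 + 1416 + 2051 + 988 = 11394
Weighted proportion = 6288 / 11394 = 0.5518694 → 55.18694%

55.2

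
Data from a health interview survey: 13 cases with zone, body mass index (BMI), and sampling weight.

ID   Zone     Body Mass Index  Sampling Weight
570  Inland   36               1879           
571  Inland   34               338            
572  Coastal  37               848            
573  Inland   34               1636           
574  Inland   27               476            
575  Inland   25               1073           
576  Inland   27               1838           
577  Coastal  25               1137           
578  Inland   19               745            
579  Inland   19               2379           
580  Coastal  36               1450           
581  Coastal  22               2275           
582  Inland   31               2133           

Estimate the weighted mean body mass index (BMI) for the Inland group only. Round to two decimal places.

Inland rows: 570, 571, 573, 574, 575, 576, 578, 579, 582
Weighted sum = 36×1879 + 34×338 + 34×1636 + 27×476 + 25×1073 + 27×1838 + 19×745 + 19×2379 + 31×2133
  = 67644 + 11492 + 55624 + 12852 + 26825 + 49626 + 14155 + 45201 + 66123 = 349542
Sum of weights = 1879 + 338 + 1636 + 476 + 1073 + 1838 + 745 + 2379 + 2133 = 12497
Weighted mean = 349542 / 12497 = 27.970073

27.97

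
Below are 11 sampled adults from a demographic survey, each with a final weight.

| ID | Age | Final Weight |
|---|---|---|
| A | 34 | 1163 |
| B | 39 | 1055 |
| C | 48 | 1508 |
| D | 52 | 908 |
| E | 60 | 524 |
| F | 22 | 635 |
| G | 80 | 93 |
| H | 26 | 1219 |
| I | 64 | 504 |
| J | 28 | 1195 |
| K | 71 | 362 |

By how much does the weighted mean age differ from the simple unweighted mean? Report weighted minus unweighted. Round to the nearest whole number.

Unweighted sum = 34 + 39 + 48 + 52 + 60 + 22 + 80 + 26 + 64 + 28 + 71 = 524
Unweighted mean = 524 / 11 = 47.636364
Weighted sum = 34×1163 + 39×1055 + 48×1508 + 52×908 + 60×524 + 22×635 + 80×93 + 26×1219 + 64×504 + 28×1195 + 71×362
  = 39542 + 41145 + 72384 + 47216 + 31440 + 13970 + 7440 + 31694 + 32256 + 33460 + 25702 = 376249
Sum of weights = 1163 + 1055 + 1508 + 908 + 524 + 635 + 93 + 1219 + 504 + 1195 + 362 = 9166
Weighted mean = 376249 / 9166 = 41.048331
Difference (weighted minus unweighted) = -6.5880328

-7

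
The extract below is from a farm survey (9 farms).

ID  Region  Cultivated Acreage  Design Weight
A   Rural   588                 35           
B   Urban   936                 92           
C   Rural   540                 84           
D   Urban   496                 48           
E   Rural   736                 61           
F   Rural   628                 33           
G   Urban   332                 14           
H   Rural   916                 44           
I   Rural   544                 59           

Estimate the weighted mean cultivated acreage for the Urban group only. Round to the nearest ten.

Urban rows: B, D, G
Weighted sum = 114568
Sum of weights = 92 + 48 + 14 = 154
Weighted mean = 114568 / 154 = 743.94805

740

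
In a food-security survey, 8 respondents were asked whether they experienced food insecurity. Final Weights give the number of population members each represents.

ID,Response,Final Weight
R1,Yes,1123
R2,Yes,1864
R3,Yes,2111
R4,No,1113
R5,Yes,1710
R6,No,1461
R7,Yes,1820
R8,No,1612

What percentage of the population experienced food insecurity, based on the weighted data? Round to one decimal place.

Sum of weights for 'Yes' = 1123 + 1864 + 2111 + 1710 + 1820 = 8628
Total weight = 1123 + 1864 + 2111 + 1113 + 1710 + 1461 + 1820 + 1612 = 12814
Weighted proportion = 8628 / 12814 = 0.67332605 → 67.332605%

67.3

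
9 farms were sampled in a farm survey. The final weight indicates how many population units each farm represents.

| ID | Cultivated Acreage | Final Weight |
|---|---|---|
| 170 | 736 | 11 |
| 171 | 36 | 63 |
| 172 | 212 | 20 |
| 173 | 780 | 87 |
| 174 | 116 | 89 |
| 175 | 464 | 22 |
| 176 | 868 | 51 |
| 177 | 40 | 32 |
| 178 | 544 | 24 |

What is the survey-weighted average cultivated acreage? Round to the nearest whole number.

405

Weighted sum = 161600
Sum of weights = 11 + 63 + 20 + 87 + 89 + 22 + 51 + 32 + 24 = 399
Weighted mean = 161600 / 399 = 405.01253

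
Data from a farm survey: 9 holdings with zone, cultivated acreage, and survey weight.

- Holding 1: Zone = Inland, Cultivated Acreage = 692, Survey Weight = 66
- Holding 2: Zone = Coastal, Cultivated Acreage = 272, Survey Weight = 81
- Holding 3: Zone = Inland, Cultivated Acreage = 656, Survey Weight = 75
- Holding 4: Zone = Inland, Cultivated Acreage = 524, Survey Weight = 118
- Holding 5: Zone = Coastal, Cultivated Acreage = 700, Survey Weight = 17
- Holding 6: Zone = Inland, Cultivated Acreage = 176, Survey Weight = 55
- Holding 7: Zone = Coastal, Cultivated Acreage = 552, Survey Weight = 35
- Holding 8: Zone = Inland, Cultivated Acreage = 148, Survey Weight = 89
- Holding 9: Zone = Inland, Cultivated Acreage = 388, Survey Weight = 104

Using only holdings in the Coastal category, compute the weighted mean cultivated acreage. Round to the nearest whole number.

400

Coastal rows: 2, 5, 7
Weighted sum = 272×81 + 700×17 + 552×35
  = 22032 + 11900 + 19320 = 53252
Sum of weights = 81 + 17 + 35 = 133
Weighted mean = 53252 / 133 = 400.39098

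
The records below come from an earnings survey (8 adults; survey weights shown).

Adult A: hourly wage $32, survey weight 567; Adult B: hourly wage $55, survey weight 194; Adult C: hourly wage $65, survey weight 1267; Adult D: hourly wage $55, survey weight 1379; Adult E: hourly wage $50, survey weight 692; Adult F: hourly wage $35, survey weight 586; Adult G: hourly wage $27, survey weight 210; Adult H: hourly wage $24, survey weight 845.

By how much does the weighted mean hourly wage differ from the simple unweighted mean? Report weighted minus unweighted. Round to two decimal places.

Unweighted sum = 32 + 55 + 65 + 55 + 50 + 35 + 27 + 24 = 343
Unweighted mean = 343 / 8 = 42.875
Weighted sum = 32×567 + 55×194 + 65×1267 + 55×1379 + 50×692 + 35×586 + 27×210 + 24×845
  = 18144 + 10670 + 82355 + 75845 + 34600 + 20510 + 5670 + 20280 = 268074
Sum of weights = 567 + 194 + 1267 + 1379 + 692 + 586 + 210 + 845 = 5740
Weighted mean = 268074 / 5740 = 46.702787
Difference (weighted minus unweighted) = 3.8277875

3.83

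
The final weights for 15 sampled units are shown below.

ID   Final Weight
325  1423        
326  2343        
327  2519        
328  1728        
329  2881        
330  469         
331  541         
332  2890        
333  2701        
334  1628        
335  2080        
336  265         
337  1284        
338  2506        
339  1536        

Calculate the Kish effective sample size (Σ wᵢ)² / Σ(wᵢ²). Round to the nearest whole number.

Σ wᵢ = 26794
Σ wᵢ² = 58641224
n_eff = 26794² / 58641224 = 717918436 / 58641224 = 12.242555

12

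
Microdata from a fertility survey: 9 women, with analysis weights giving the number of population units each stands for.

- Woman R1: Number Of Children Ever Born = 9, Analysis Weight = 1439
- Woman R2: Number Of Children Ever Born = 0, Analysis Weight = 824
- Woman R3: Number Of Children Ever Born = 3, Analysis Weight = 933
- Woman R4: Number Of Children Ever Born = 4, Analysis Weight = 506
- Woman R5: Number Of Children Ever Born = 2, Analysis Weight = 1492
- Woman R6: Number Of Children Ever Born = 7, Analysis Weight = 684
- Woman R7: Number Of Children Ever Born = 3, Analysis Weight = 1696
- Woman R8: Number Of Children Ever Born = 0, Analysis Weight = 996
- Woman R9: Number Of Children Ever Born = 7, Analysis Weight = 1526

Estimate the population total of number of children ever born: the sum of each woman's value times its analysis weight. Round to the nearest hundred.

Weighted total = 9×1439 + 0×824 + 3×933 + 4×506 + 2×1492 + 7×684 + 3×1696 + 0×996 + 7×1526
  = 12951 + 0 + 2799 + 2024 + 2984 + 4788 + 5088 + 0 + 10682 = 41316

41300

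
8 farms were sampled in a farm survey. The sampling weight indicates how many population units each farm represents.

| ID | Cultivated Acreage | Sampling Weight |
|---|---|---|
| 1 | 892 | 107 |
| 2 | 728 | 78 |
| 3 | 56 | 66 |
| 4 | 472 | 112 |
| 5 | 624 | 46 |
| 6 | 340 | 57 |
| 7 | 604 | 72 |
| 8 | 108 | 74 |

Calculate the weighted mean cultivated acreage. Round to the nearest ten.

500

Weighted sum = 892×107 + 728×78 + 56×66 + 472×112 + 624×46 + 340×57 + 604×72 + 108×74
  = 308352
Sum of weights = 107 + 78 + 66 + 112 + 46 + 57 + 72 + 74 = 612
Weighted mean = 308352 / 612 = 503.84314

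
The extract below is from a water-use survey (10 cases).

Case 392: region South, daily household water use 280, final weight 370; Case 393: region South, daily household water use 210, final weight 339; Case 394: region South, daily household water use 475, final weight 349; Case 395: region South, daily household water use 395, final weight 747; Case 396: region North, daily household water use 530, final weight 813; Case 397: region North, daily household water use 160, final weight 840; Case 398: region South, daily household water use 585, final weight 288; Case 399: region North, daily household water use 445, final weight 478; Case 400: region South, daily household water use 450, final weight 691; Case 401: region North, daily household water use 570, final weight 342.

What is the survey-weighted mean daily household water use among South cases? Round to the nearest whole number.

401

South rows: 392, 393, 394, 395, 398, 400
Weighted sum = 280×370 + 210×339 + 475×349 + 395×747 + 585×288 + 450×691
  = 103600 + 71190 + 165775 + 295065 + 168480 + 310950 = 1115060
Sum of weights = 370 + 339 + 349 + 747 + 288 + 691 = 2784
Weighted mean = 1115060 / 2784 = 400.52443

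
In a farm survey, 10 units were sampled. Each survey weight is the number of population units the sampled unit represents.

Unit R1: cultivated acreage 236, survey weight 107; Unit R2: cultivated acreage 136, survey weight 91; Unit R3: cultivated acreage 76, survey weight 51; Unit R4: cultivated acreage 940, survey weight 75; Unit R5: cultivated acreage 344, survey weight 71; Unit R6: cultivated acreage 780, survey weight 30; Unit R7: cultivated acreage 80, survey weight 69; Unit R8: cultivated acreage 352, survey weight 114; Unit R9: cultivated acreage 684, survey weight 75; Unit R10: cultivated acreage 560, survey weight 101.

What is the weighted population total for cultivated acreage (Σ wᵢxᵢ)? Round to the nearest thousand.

313000

Weighted total = 236×107 + 136×91 + 76×51 + 940×75 + 344×71 + 780×30 + 80×69 + 352×114 + 684×75 + 560×101
  = 25252 + 12376 + 3876 + 70500 + 24424 + 23400 + 5520 + 40128 + 51300 + 56560 = 313336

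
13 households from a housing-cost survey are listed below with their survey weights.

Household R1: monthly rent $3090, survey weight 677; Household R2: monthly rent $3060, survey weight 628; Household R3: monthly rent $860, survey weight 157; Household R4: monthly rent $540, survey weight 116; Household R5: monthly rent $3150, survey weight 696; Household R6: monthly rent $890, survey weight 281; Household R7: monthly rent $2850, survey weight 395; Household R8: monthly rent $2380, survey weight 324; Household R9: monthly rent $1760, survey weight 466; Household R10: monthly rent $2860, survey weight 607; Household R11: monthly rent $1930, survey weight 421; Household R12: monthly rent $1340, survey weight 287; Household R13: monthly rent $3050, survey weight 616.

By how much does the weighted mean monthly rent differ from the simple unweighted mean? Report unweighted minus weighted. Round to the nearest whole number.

Unweighted sum = 27760
Unweighted mean = 27760 / 13 = 2135.3846
Weighted sum = 14182720
Sum of weights = 5671
Weighted mean = 14182720 / 5671 = 2500.9205
Difference (unweighted minus weighted) = -365.53586

-366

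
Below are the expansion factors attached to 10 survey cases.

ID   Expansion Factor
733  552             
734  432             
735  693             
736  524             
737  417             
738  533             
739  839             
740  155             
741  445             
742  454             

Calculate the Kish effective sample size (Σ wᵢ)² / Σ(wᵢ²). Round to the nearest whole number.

Σ wᵢ = 552 + 432 + 693 + 524 + 417 + 533 + 839 + 155 + 445 + 454 = 5044
Σ wᵢ² = 304704 + 186624 + 480249 + 274576 + 173889 + 284089 + 703921 + 24025 + 198025 + 206116 = 2836218
n_eff = 5044² / 2836218 = 25441936 / 2836218 = 8.9703739

9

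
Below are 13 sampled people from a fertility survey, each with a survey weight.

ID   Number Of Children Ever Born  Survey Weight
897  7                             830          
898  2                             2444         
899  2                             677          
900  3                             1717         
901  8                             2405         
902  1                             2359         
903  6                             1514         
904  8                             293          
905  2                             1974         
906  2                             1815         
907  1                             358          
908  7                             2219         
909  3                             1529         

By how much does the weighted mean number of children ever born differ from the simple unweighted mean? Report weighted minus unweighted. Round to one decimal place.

Unweighted sum = 52
Unweighted mean = 52 / 13 = 4
Weighted sum = 78286
Sum of weights = 20134
Weighted mean = 78286 / 20134 = 3.8882487
Difference (weighted minus unweighted) = -0.11175127

-0.1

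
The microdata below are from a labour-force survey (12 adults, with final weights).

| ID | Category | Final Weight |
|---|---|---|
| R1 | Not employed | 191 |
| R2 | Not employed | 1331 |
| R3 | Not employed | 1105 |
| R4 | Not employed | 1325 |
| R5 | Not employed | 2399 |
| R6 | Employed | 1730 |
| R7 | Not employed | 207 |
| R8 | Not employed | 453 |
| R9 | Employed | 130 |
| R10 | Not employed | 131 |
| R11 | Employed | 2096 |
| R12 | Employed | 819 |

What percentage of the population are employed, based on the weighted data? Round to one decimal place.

40.1

Sum of weights for 'Employed' = 1730 + 130 + 2096 + 819 = 4775
Total weight = 191 + 1331 + 1105 + 1325 + 2399 + 1730 + 207 + 453 + 130 + 131 + 2096 + 819 = 11917
Weighted proportion = 4775 / 11917 = 0.40068809 → 40.068809%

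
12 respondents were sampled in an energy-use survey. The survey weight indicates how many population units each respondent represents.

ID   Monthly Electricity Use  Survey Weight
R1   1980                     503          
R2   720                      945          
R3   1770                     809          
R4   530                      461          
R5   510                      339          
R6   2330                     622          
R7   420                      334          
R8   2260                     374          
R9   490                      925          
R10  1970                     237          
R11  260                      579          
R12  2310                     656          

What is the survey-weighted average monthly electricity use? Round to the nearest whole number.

1260

Weighted sum = 8546310
Sum of weights = 503 + 945 + 809 + 461 + 339 + 622 + 334 + 374 + 925 + 237 + 579 + 656 = 6784
Weighted mean = 8546310 / 6784 = 1259.7745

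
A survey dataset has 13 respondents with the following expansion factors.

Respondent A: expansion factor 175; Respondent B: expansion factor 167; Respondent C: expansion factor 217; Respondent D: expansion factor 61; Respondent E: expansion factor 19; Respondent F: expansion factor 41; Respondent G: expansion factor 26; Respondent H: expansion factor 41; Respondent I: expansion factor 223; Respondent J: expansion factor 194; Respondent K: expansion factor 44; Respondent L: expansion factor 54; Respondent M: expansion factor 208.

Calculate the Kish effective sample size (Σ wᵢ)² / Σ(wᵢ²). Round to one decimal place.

8.7

Σ wᵢ = 1470
Σ wᵢ² = 249204
n_eff = 1470² / 249204 = 2160900 / 249204 = 8.6712091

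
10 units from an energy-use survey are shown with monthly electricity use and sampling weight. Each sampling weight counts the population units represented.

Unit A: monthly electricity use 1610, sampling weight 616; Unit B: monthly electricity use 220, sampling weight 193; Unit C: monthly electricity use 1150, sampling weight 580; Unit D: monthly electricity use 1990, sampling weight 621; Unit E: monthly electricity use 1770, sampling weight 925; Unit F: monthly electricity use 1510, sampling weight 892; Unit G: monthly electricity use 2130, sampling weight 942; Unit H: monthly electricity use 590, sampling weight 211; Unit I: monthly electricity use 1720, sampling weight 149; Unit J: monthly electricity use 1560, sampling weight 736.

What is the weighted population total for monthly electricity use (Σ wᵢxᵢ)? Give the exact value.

9456570

Weighted total = 1610×616 + 220×193 + 1150×580 + 1990×621 + 1770×925 + 1510×892 + 2130×942 + 590×211 + 1720×149 + 1560×736
  = 991760 + 42460 + 667000 + 1235790 + 1637250 + 1346920 + 2006460 + 124490 + 256280 + 1148160 = 9456570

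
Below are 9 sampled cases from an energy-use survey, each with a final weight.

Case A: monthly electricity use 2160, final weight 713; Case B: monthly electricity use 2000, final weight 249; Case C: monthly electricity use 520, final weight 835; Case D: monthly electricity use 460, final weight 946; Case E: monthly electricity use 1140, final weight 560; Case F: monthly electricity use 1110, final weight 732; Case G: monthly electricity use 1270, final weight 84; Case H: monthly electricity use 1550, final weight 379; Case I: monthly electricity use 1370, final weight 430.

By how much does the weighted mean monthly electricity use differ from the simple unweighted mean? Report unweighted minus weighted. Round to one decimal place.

141.9

Unweighted sum = 2160 + 2000 + 520 + 460 + 1140 + 1110 + 1270 + 1550 + 1370 = 11580
Unweighted mean = 11580 / 9 = 1286.6667
Weighted sum = 2160×713 + 2000×249 + 520×835 + 460×946 + 1140×560 + 1110×732 + 1270×84 + 1550×379 + 1370×430
  = 1540080 + 498000 + 434200 + 435160 + 638400 + 812520 + 106680 + 587450 + 589100 = 5641590
Sum of weights = 4928
Weighted mean = 5641590 / 4928 = 1144.8032
Difference (unweighted minus weighted) = 141.8635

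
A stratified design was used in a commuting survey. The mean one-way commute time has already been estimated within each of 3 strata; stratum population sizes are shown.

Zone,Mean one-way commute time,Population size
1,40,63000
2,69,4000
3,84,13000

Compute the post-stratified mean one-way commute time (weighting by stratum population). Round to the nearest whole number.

Σ Nₕ·x̄ₕ = 40×63000 + 69×4000 + 84×13000
  = 2520000 + 276000 + 1092000 = 3888000
Σ Nₕ = 63000 + 4000 + 13000 = 80000
Overall mean = 3888000 / 80000 = 48.6

49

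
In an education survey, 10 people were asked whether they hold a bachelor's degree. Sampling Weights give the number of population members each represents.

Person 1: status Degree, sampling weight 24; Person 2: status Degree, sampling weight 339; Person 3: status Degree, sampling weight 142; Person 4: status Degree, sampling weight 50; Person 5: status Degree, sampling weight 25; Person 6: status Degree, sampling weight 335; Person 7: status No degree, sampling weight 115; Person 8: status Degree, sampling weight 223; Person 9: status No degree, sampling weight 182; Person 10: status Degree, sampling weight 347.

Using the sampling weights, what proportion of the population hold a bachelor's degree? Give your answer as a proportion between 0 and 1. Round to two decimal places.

0.83

Sum of weights for 'Degree' = 24 + 339 + 142 + 50 + 25 + 335 + 223 + 347 = 1485
Total weight = 24 + 339 + 142 + 50 + 25 + 335 + 115 + 223 + 182 + 347 = 1782
Weighted proportion = 1485 / 1782 = 0.83333333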